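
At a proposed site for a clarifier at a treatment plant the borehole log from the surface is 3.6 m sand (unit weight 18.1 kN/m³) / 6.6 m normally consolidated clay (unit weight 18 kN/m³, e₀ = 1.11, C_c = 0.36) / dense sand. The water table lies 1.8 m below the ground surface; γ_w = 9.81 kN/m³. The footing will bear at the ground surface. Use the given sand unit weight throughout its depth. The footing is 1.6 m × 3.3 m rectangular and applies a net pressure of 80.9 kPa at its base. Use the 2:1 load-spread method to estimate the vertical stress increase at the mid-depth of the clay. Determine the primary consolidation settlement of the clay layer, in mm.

S_c ≈ 31.3 mm

Mid-depth of clay below the ground surface: z = 3.6 + 6.6/2 = 6.9 m.
Total vertical stress at mid-clay: σ_v = 18.1×3.6 + 18×3.3 = 124.56 kPa.
Pore pressure: u = 9.81×(6.9 − 1.8) = 50.031 kPa.
Initial effective stress: σ'_0 = σ_v − u = 124.56 − 50.031 = 74.529 kPa.
Stress increase at mid-clay by the 2:1 spreading method:
Δσ = qBL/((B+z)(L+z)) = 80.9×1.6×3.3/((1.6+6.9)(3.3+6.9)) = 4.9268 kPa
Final effective stress: σ'_f = σ'_0 + Δσ = 74.529 + 4.9268 = 79.456 kPa.
Normally consolidated clay, so the full stress increment lies on the virgin compression line:
S_c = C_c·H/(1+e₀)·log₁₀(σ'_f/σ'_0) = 0.36×6.6/(1+1.11)×log₁₀(79.456/74.529)
    = 1.1261 × 0.027801 = 0.03131 m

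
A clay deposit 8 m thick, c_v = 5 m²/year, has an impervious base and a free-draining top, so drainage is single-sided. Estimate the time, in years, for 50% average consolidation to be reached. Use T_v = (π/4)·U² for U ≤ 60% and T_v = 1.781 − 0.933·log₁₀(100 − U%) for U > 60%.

Drainage path length: H_d = H = 8 m (single drainage).
U ≤ 60%: T_v = (π/4)·U² = (π/4)×0.5² = 0.19635.
t = T_v·H_d²/c_v = 0.19635×8²/5 = 2.513 years.

t ≈ 2.51 years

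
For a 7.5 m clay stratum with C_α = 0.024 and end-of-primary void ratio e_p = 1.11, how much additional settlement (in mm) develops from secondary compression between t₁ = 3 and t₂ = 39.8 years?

S_s ≈ 95.8 mm

Secondary compression: S_s = C_α·H/(1+e_p)·log₁₀(t₂/t₁)
S_s = 0.024×7.5/(1+1.11)×log₁₀(39.8/3)
    = 0.08531 × 1.123 = 0.09578 m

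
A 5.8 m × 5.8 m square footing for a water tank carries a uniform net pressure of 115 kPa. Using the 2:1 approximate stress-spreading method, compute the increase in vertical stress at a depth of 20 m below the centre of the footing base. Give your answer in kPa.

By the 2:1 method the load spreads at 1 horizontal : 2 vertical, so at depth z the loaded area has grown by z in each plan dimension:
Δσ = qBL/((B+z)(L+z)) = 115×5.8×5.8/((5.8+20)(5.8+20)) = 5.8119 kPa

Δσ_z ≈ 5.81 kPa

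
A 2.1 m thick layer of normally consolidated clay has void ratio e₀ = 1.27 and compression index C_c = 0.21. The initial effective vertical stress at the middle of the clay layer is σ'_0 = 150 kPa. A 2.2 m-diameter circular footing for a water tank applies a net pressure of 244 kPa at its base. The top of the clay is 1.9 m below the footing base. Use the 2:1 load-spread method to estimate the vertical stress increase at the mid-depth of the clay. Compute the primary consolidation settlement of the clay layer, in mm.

S_c ≈ 21.9 mm

Mid-depth of clay below the footing base: z = 1.9 + 2.1/2 = 2.95 m.
Stress increase at mid-clay by the 2:1 spreading method:
Δσ ≈ qD²/(D+z)² = 244×2.2²/(2.2+2.95)² = 44.527 kPa
Final effective stress: σ'_f = σ'_0 + Δσ = 150 + 44.527 = 194.53 kPa.
Normally consolidated clay, so the full stress increment lies on the virgin compression line:
S_c = C_c·H/(1+e₀)·log₁₀(σ'_f/σ'_0) = 0.21×2.1/(1+1.27)×log₁₀(194.53/150)
    = 0.19427 × 0.1129 = 0.02193 m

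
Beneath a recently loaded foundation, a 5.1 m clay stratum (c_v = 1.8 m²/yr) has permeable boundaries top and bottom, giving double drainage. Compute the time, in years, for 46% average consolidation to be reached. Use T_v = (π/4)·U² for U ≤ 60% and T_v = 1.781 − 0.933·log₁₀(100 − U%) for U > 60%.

t ≈ 0.6 years

Drainage path length: H_d = H/2 = 2.55 m (double drainage).
U ≤ 60%: T_v = (π/4)·U² = (π/4)×0.46² = 0.16619.
t = T_v·H_d²/c_v = 0.16619×2.55²/1.8 = 0.6004 years.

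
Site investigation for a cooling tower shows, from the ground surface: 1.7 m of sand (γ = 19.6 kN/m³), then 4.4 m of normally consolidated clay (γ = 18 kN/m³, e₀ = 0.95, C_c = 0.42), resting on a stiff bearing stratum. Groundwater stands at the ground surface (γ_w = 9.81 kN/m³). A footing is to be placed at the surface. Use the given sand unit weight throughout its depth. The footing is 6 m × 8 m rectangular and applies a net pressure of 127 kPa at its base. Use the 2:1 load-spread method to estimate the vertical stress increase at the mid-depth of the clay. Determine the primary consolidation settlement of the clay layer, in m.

S_c ≈ 0.376 m

Mid-depth of clay below the ground surface: z = 1.7 + 4.4/2 = 3.9 m.
Total vertical stress at mid-clay: σ_v = 19.6×1.7 + 18×2.2 = 72.92 kPa.
Pore pressure: u = 9.81×(3.9 − 0) = 38.259 kPa.
Initial effective stress: σ'_0 = σ_v − u = 72.92 − 38.259 = 34.661 kPa.
Stress increase at mid-clay by the 2:1 spreading method:
Δσ = qBL/((B+z)(L+z)) = 127×6×8/((6+3.9)(8+3.9)) = 51.744 kPa
Final effective stress: σ'_f = σ'_0 + Δσ = 34.661 + 51.744 = 86.405 kPa.
Normally consolidated clay, so the full stress increment lies on the virgin compression line:
S_c = C_c·H/(1+e₀)·log₁₀(σ'_f/σ'_0) = 0.42×4.4/(1+0.95)×log₁₀(86.405/34.661)
    = 0.94769 × 0.3967 = 0.3759 m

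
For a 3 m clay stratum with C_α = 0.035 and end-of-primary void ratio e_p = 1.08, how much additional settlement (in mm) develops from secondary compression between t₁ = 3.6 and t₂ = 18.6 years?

S_s ≈ 36 mm

Secondary compression: S_s = C_α·H/(1+e_p)·log₁₀(t₂/t₁)
S_s = 0.035×3/(1+1.08)×log₁₀(18.6/3.6)
    = 0.05048 × 0.7132 = 0.036 m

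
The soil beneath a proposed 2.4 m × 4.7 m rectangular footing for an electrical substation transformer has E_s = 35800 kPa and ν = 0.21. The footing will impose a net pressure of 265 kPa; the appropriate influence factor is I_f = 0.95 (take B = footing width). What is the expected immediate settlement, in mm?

S_e ≈ 16.1 mm

Immediate (elastic) settlement: S_e = q·B·(1−ν²)/E_s · I_f.
S_e = 265 × 2.4 × (1 − 0.21²) / 35800 × 0.95
    = 265 × 2.4 × 0.9559 / 35800 × 0.95
    = 0.01613 m = 16.13 mm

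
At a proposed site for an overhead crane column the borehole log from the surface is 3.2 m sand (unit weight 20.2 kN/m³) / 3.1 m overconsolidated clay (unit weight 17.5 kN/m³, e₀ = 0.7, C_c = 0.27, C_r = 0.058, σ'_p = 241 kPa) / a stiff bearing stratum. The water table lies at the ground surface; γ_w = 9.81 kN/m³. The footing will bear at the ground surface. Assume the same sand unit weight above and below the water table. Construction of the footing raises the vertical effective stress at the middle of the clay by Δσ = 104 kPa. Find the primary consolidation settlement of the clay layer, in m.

S_c ≈ 0.0549 m

Mid-depth of clay below the ground surface: z = 3.2 + 3.1/2 = 4.75 m.
Total vertical stress at mid-clay: σ_v = 20.2×3.2 + 17.5×1.55 = 91.765 kPa.
Pore pressure: u = 9.81×(4.75 − 0) = 46.598 kPa.
Initial effective stress: σ'_0 = σ_v − u = 91.765 − 46.598 = 45.167 kPa.
Final effective stress: σ'_f = 45.167 + 104 = 149.17 kPa.
σ'_f = 149.17 ≤ σ'_p = 241 kPa, so the clay remains overconsolidated and only the recompression index applies:
S_c = C_r·H/(1+e₀)·log₁₀(σ'_f/σ'_0) = 0.058×3.1/1.7×log₁₀(149.17/45.167)
    = 0.10576 × 0.51886 = 0.05488 m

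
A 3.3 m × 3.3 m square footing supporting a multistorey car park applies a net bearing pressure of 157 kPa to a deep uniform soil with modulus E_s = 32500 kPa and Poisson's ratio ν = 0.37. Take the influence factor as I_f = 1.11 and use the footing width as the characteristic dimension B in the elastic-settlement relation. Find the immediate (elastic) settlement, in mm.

S_e ≈ 15.3 mm

Immediate (elastic) settlement: S_e = q·B·(1−ν²)/E_s · I_f.
S_e = 157 × 3.3 × (1 − 0.37²) / 32500 × 1.11
    = 157 × 3.3 × 0.8631 / 32500 × 1.11
    = 0.01527 m = 15.27 mm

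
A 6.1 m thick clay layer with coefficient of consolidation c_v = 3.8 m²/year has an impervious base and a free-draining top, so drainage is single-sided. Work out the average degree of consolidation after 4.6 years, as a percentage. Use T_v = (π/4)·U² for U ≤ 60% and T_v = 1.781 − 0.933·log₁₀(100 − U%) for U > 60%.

Drainage path length: H_d = H = 6.1 m (single drainage).
T_v = c_v·t/H_d² = 3.8×4.6/6.1² = 0.46977.
T_v = 0.46977 corresponds to the U > 60% branch:
U = 1 − 10^((1.781 − T_v)/0.933)/100 = 0.7457

U ≈ 74.6 %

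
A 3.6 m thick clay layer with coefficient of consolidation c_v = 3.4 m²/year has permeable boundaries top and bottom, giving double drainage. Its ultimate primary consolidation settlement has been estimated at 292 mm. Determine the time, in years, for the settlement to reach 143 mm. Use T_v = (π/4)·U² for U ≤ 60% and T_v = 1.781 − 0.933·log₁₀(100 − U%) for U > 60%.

t ≈ 0.179 years

Drainage path length: H_d = H/2 = 1.8 m (double drainage).
U = S(t)/S_ult = 143/292 = 0.4897.
U ≤ 60%: T_v = (π/4)·U² = (π/4)×0.48973² = 0.18836.
t = T_v·H_d²/c_v = 0.18836×1.8²/3.4 = 0.1795 years.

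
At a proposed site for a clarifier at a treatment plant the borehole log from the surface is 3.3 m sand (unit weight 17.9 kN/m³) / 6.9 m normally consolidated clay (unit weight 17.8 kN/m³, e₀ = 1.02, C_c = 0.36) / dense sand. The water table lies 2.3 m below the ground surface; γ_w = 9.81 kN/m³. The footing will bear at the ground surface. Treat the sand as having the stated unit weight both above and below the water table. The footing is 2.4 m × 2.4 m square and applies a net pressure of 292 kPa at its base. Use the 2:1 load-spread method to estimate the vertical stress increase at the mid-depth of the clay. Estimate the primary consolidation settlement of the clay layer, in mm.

Mid-depth of clay below the ground surface: z = 3.3 + 6.9/2 = 6.75 m.
Total vertical stress at mid-clay: σ_v = 17.9×3.3 + 17.8×3.45 = 120.48 kPa.
Pore pressure: u = 9.81×(6.75 − 2.3) = 43.655 kPa.
Initial effective stress: σ'_0 = σ_v − u = 120.48 − 43.655 = 76.825 kPa.
Stress increase at mid-clay by the 2:1 spreading method:
Δσ = qBL/((B+z)(L+z)) = 292×2.4×2.4/((2.4+6.75)(2.4+6.75)) = 20.089 kPa
Final effective stress: σ'_f = σ'_0 + Δσ = 76.825 + 20.089 = 96.914 kPa.
Normally consolidated clay, so the full stress increment lies on the virgin compression line:
S_c = C_c·H/(1+e₀)·log₁₀(σ'_f/σ'_0) = 0.36×6.9/(1+1.02)×log₁₀(96.914/76.825)
    = 1.2297 × 0.10088 = 0.1241 m

S_c ≈ 124 mm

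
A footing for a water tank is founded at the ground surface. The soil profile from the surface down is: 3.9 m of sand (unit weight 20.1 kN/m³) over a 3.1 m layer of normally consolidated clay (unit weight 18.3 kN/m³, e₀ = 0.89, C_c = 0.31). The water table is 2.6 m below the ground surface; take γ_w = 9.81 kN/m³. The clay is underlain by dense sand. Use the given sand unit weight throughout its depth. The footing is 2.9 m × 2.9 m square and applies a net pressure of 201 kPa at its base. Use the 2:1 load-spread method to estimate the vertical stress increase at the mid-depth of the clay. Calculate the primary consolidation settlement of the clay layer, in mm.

Mid-depth of clay below the ground surface: z = 3.9 + 3.1/2 = 5.45 m.
Total vertical stress at mid-clay: σ_v = 20.1×3.9 + 18.3×1.55 = 106.75 kPa.
Pore pressure: u = 9.81×(5.45 − 2.6) = 27.959 kPa.
Initial effective stress: σ'_0 = σ_v − u = 106.75 − 27.959 = 78.791 kPa.
Stress increase at mid-clay by the 2:1 spreading method:
Δσ = qBL/((B+z)(L+z)) = 201×2.9×2.9/((2.9+5.45)(2.9+5.45)) = 24.245 kPa
Final effective stress: σ'_f = σ'_0 + Δσ = 78.791 + 24.245 = 103.04 kPa.
Normally consolidated clay, so the full stress increment lies on the virgin compression line:
S_c = C_c·H/(1+e₀)·log₁₀(σ'_f/σ'_0) = 0.31×3.1/(1+0.89)×log₁₀(103.04/78.791)
    = 0.50847 × 0.11653 = 0.05925 m

S_c ≈ 59.3 mm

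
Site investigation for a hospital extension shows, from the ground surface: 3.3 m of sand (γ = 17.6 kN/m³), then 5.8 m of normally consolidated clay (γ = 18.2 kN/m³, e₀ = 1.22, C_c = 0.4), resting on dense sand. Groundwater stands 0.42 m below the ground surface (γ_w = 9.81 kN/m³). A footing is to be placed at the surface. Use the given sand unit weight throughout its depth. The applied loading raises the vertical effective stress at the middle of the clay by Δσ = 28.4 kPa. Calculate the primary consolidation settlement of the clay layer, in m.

S_c ≈ 0.191 m

Mid-depth of clay below the ground surface: z = 3.3 + 5.8/2 = 6.2 m.
Total vertical stress at mid-clay: σ_v = 17.6×3.3 + 18.2×2.9 = 110.86 kPa.
Pore pressure: u = 9.81×(6.2 − 0.42) = 56.702 kPa.
Initial effective stress: σ'_0 = σ_v − u = 110.86 − 56.702 = 54.158 kPa.
Final effective stress: σ'_f = σ'_0 + Δσ = 54.158 + 28.4 = 82.558 kPa.
Normally consolidated clay, so the full stress increment lies on the virgin compression line:
S_c = C_c·H/(1+e₀)·log₁₀(σ'_f/σ'_0) = 0.4×5.8/(1+1.22)×log₁₀(82.558/54.158)
    = 1.045 × 0.1831 = 0.1913 m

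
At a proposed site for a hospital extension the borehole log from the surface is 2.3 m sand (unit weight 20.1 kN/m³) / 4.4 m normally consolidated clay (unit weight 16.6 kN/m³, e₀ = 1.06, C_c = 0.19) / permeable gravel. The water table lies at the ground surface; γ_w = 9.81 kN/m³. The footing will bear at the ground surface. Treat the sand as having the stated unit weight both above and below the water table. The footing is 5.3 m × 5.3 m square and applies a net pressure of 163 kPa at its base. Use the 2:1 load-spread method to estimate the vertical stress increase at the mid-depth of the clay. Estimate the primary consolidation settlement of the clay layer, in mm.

S_c ≈ 142 mm

Mid-depth of clay below the ground surface: z = 2.3 + 4.4/2 = 4.5 m.
Total vertical stress at mid-clay: σ_v = 20.1×2.3 + 16.6×2.2 = 82.75 kPa.
Pore pressure: u = 9.81×(4.5 − 0) = 44.145 kPa.
Initial effective stress: σ'_0 = σ_v − u = 82.75 − 44.145 = 38.605 kPa.
Stress increase at mid-clay by the 2:1 spreading method:
Δσ = qBL/((B+z)(L+z)) = 163×5.3×5.3/((5.3+4.5)(5.3+4.5)) = 47.675 kPa
Final effective stress: σ'_f = σ'_0 + Δσ = 38.605 + 47.675 = 86.28 kPa.
Normally consolidated clay, so the full stress increment lies on the virgin compression line:
S_c = C_c·H/(1+e₀)·log₁₀(σ'_f/σ'_0) = 0.19×4.4/(1+1.06)×log₁₀(86.28/38.605)
    = 0.40583 × 0.34927 = 0.1417 m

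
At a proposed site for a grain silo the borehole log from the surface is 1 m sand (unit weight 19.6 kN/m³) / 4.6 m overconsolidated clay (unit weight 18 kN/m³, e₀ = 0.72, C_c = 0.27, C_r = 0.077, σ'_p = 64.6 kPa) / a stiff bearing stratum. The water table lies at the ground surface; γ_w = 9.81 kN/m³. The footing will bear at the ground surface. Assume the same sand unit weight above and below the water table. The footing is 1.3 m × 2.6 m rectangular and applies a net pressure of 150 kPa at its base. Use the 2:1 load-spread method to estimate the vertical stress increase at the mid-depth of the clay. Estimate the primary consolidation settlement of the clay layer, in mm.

Mid-depth of clay below the ground surface: z = 1 + 4.6/2 = 3.3 m.
Total vertical stress at mid-clay: σ_v = 19.6×1 + 18×2.3 = 61 kPa.
Pore pressure: u = 9.81×(3.3 − 0) = 32.373 kPa.
Initial effective stress: σ'_0 = σ_v − u = 61 − 32.373 = 28.627 kPa.
Stress increase at mid-clay by the 2:1 spreading method:
Δσ = qBL/((B+z)(L+z)) = 150×1.3×2.6/((1.3+3.3)(2.6+3.3)) = 18.681 kPa
Final effective stress: σ'_f = 28.627 + 18.681 = 47.308 kPa.
σ'_f = 47.308 ≤ σ'_p = 64.6 kPa, so the clay remains overconsolidated and only the recompression index applies:
S_c = C_r·H/(1+e₀)·log₁₀(σ'_f/σ'_0) = 0.077×4.6/1.72×log₁₀(47.308/28.627)
    = 0.20593 × 0.21816 = 0.04493 m

S_c ≈ 44.9 mm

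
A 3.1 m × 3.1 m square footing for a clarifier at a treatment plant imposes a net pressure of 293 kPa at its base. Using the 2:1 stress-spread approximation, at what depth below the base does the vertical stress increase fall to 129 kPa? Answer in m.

z ≈ 1.57 m

2:1 spreading — at depth z the loaded area has grown by z in each plan dimension:
qB²/(B+z)² = Δσ_z ⇒ z = B(√(q/Δσ_z) − 1) = 3.1×(√(293/129) − 1) = 1.572 m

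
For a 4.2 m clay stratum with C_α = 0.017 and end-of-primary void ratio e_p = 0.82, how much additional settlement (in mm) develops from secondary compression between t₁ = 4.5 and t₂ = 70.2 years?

S_s ≈ 46.8 mm

Secondary compression: S_s = C_α·H/(1+e_p)·log₁₀(t₂/t₁)
S_s = 0.017×4.2/(1+0.82)×log₁₀(70.2/4.5)
    = 0.03923 × 1.193 = 0.04681 m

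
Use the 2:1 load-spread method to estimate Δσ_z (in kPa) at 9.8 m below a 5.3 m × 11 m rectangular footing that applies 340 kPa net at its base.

Δσ_z ≈ 63.1 kPa

By the 2:1 method the load spreads at 1 horizontal : 2 vertical, so at depth z the loaded area has grown by z in each plan dimension:
Δσ = qBL/((B+z)(L+z)) = 340×5.3×11/((5.3+9.8)(11+9.8)) = 63.111 kPa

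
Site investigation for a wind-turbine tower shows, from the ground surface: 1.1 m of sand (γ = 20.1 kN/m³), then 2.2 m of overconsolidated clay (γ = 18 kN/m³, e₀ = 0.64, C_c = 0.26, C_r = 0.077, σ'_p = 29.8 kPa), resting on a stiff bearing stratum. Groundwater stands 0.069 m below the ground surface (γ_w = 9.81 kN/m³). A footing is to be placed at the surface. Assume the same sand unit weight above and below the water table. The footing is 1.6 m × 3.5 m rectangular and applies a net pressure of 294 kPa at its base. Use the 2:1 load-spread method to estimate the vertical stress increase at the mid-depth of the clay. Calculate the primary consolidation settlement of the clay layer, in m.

S_c ≈ 0.194 m

Mid-depth of clay below the ground surface: z = 1.1 + 2.2/2 = 2.2 m.
Total vertical stress at mid-clay: σ_v = 20.1×1.1 + 18×1.1 = 41.91 kPa.
Pore pressure: u = 9.81×(2.2 − 0.069) = 20.905 kPa.
Initial effective stress: σ'_0 = σ_v − u = 41.91 − 20.905 = 21.005 kPa.
Stress increase at mid-clay by the 2:1 spreading method:
Δσ = qBL/((B+z)(L+z)) = 294×1.6×3.5/((1.6+2.2)(3.5+2.2)) = 76.011 kPa
Final effective stress: σ'_f = 21.005 + 76.011 = 97.016 kPa.
σ'_f = 97.016 > σ'_p = 29.8 kPa, so the stress path crosses the preconsolidation pressure — recompression up to σ'_p, then virgin compression beyond:
S_c = H/(1+e₀)·[C_r·log₁₀(σ'_p/σ'_0) + C_c·log₁₀(σ'_f/σ'_p)]
    = 2.2/1.64 × [0.077×log₁₀(29.8/21.005) + 0.26×log₁₀(97.016/29.8)]
    = 1.3415 × [0.011696 + 0.13328] = 0.1945 m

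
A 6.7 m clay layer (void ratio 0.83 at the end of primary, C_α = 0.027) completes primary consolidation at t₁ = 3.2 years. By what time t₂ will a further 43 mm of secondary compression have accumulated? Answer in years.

S_s = C_α·H/(1+e_p)·log₁₀(t₂/t₁) ⇒ log₁₀(t₂/t₁) = S_s·(1+e_p)/(C_α·H).
log₁₀(t₂/t₁) = 0.043 × (1+0.83) / (0.027×6.7) = 0.435
t₂ = t₁ × 10^0.435 = 3.2 × 2.723 = 8.712 years

t₂ ≈ 8.71 years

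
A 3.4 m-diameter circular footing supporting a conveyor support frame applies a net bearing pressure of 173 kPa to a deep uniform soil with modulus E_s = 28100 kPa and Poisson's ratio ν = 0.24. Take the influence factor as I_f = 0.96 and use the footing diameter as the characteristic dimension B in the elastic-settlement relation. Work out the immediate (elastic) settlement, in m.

S_e ≈ 0.0189 m

Immediate (elastic) settlement: S_e = q·B·(1−ν²)/E_s · I_f.
S_e = 173 × 3.4 × (1 − 0.24²) / 28100 × 0.96
    = 173 × 3.4 × 0.9424 / 28100 × 0.96
    = 0.01894 m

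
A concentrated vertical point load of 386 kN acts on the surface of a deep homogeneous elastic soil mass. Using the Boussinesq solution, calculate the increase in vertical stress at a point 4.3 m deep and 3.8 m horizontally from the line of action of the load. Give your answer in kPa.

Δσ_z ≈ 2.35 kPa

Boussinesq vertical stress below a point load on an elastic half-space:
Δσ_z = 3P/(2πz²) · [1 + (r/z)²]^(−5/2)
r/z = 3.8/4.3 = 0.88372; [1+(r/z)²]^(−5/2) = 0.23625.
Δσ_z = 3×386/(2π×4.3²) × 0.23625 = 9.9676 × 0.23625 = 2.355 kPa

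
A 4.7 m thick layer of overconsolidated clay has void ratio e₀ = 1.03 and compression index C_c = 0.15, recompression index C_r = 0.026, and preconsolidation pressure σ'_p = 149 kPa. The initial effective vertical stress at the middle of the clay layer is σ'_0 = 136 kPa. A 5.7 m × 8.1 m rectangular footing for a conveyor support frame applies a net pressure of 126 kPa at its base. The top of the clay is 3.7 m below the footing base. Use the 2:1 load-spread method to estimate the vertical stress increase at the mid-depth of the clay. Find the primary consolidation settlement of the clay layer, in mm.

S_c ≈ 23.1 mm

Mid-depth of clay below the footing base: z = 3.7 + 4.7/2 = 6.05 m.
Stress increase at mid-clay by the 2:1 spreading method:
Δσ = qBL/((B+z)(L+z)) = 126×5.7×8.1/((5.7+6.05)(8.1+6.05)) = 34.989 kPa
Final effective stress: σ'_f = 136 + 34.989 = 170.99 kPa.
σ'_f = 170.99 > σ'_p = 149 kPa, so the stress path crosses the preconsolidation pressure — recompression up to σ'_p, then virgin compression beyond:
S_c = H/(1+e₀)·[C_r·log₁₀(σ'_p/σ'_0) + C_c·log₁₀(σ'_f/σ'_p)]
    = 4.7/2.03 × [0.026×log₁₀(149/136) + 0.15×log₁₀(170.99/149)]
    = 2.3153 × [0.0010308 + 0.0089677] = 0.02315 m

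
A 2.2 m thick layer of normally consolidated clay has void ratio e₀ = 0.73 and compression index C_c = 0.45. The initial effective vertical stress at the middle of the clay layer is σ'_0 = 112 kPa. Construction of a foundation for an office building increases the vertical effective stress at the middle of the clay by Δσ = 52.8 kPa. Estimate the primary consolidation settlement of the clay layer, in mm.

Final effective stress: σ'_f = σ'_0 + Δσ = 112 + 52.8 = 164.8 kPa.
Normally consolidated clay, so the full stress increment lies on the virgin compression line:
S_c = C_c·H/(1+e₀)·log₁₀(σ'_f/σ'_0) = 0.45×2.2/(1+0.73)×log₁₀(164.8/112)
    = 0.57225 × 0.16774 = 0.09599 m

S_c ≈ 96 mm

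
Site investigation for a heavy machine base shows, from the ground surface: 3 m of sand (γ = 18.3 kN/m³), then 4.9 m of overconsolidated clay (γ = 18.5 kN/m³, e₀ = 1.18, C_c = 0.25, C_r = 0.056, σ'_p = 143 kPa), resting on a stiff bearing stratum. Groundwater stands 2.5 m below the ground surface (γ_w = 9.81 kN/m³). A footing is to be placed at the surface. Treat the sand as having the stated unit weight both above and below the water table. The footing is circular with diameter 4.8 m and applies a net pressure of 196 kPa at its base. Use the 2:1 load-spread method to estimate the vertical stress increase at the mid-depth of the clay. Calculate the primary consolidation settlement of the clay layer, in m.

S_c ≈ 0.0258 m

Mid-depth of clay below the ground surface: z = 3 + 4.9/2 = 5.45 m.
Total vertical stress at mid-clay: σ_v = 18.3×3 + 18.5×2.45 = 100.23 kPa.
Pore pressure: u = 9.81×(5.45 − 2.5) = 28.94 kPa.
Initial effective stress: σ'_0 = σ_v − u = 100.23 − 28.94 = 71.29 kPa.
Stress increase at mid-clay by the 2:1 spreading method:
Δσ ≈ qD²/(D+z)² = 196×4.8²/(4.8+5.45)² = 42.982 kPa
Final effective stress: σ'_f = 71.29 + 42.982 = 114.27 kPa.
σ'_f = 114.27 ≤ σ'_p = 143 kPa, so the clay remains overconsolidated and only the recompression index applies:
S_c = C_r·H/(1+e₀)·log₁₀(σ'_f/σ'_0) = 0.056×4.9/2.18×log₁₀(114.27/71.29)
    = 0.12587 × 0.2049 = 0.02579 m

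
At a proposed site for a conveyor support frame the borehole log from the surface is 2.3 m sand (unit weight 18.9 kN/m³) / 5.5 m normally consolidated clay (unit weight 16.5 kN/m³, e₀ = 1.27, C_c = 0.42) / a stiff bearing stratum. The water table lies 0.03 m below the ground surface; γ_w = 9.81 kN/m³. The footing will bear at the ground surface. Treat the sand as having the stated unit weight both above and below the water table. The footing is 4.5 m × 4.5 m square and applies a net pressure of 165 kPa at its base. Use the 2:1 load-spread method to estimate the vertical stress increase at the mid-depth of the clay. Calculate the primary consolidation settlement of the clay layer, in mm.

Mid-depth of clay below the ground surface: z = 2.3 + 5.5/2 = 5.05 m.
Total vertical stress at mid-clay: σ_v = 18.9×2.3 + 16.5×2.75 = 88.845 kPa.
Pore pressure: u = 9.81×(5.05 − 0.03) = 49.246 kPa.
Initial effective stress: σ'_0 = σ_v − u = 88.845 − 49.246 = 39.599 kPa.
Stress increase at mid-clay by the 2:1 spreading method:
Δσ = qBL/((B+z)(L+z)) = 165×4.5×4.5/((4.5+5.05)(4.5+5.05)) = 36.636 kPa
Final effective stress: σ'_f = σ'_0 + Δσ = 39.599 + 36.636 = 76.235 kPa.
Normally consolidated clay, so the full stress increment lies on the virgin compression line:
S_c = C_c·H/(1+e₀)·log₁₀(σ'_f/σ'_0) = 0.42×5.5/(1+1.27)×log₁₀(76.235/39.599)
    = 1.0176 × 0.28447 = 0.2895 m

S_c ≈ 289 mm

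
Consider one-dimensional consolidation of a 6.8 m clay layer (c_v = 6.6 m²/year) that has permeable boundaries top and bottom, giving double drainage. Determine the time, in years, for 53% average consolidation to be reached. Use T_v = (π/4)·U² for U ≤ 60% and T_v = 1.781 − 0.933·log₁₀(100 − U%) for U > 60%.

Drainage path length: H_d = H/2 = 3.4 m (double drainage).
U ≤ 60%: T_v = (π/4)·U² = (π/4)×0.53² = 0.22062.
t = T_v·H_d²/c_v = 0.22062×3.4²/6.6 = 0.3864 years.

t ≈ 0.386 years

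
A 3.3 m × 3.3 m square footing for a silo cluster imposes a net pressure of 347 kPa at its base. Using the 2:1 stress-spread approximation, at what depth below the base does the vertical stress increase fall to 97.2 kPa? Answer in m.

2:1 spreading — at depth z the loaded area has grown by z in each plan dimension:
qB²/(B+z)² = Δσ_z ⇒ z = B(√(q/Δσ_z) − 1) = 3.3×(√(347/97.2) − 1) = 2.935 m

z ≈ 2.94 m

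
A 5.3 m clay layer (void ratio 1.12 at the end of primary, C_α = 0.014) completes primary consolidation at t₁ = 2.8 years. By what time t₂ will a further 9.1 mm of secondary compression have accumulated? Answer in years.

S_s = C_α·H/(1+e_p)·log₁₀(t₂/t₁) ⇒ log₁₀(t₂/t₁) = S_s·(1+e_p)/(C_α·H).
log₁₀(t₂/t₁) = 0.0091 × (1+1.12) / (0.014×5.3) = 0.26
t₂ = t₁ × 10^0.26 = 2.8 × 1.82 = 5.095 years

t₂ ≈ 5.1 years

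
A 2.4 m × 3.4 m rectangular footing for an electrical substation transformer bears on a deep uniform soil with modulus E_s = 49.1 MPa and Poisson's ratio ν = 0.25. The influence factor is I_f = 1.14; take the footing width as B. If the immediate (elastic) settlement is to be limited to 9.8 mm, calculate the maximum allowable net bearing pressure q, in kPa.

q ≈ 188 kPa

E_s = 49.1 MPa = 49100 kPa.
S_e = q·B·(1−ν²)/E_s · I_f  ⇒  q = S_e·E_s / (B·(1−ν²)·I_f).
q = 0.0098 × 49100 / (2.4 × 0.9375 × 1.14) = 187.6 kPa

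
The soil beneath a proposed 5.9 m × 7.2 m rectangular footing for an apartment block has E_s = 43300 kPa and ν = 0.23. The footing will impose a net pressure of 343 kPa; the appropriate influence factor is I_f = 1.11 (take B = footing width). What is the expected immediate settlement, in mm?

Immediate (elastic) settlement: S_e = q·B·(1−ν²)/E_s · I_f.
S_e = 343 × 5.9 × (1 − 0.23²) / 43300 × 1.11
    = 343 × 5.9 × 0.9471 / 43300 × 1.11
    = 0.04913 m = 49.13 mm

S_e ≈ 49.1 mm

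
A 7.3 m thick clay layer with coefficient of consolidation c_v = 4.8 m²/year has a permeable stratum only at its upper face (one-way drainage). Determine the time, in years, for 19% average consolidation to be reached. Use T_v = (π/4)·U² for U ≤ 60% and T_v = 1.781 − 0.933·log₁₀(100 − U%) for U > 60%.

Drainage path length: H_d = H = 7.3 m (single drainage).
U ≤ 60%: T_v = (π/4)·U² = (π/4)×0.19² = 0.028353.
t = T_v·H_d²/c_v = 0.028353×7.3²/4.8 = 0.3148 years.

t ≈ 0.315 years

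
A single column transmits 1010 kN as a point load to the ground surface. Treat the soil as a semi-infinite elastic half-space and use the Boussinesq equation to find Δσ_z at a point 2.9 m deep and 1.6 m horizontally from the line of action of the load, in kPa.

Boussinesq vertical stress below a point load on an elastic half-space:
Δσ_z = 3P/(2πz²) · [1 + (r/z)²]^(−5/2)
r/z = 1.6/2.9 = 0.55172; [1+(r/z)²]^(−5/2) = 0.5146.
Δσ_z = 3×1010/(2π×2.9²) × 0.5146 = 57.341 × 0.5146 = 29.51 kPa

Δσ_z ≈ 29.5 kPa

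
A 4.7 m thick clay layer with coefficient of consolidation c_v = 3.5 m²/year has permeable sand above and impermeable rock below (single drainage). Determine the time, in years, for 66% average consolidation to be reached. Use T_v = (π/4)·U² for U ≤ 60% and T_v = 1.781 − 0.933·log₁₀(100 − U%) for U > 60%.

t ≈ 2.22 years

Drainage path length: H_d = H = 4.7 m (single drainage).
U > 60%: T_v = 1.781 − 0.933·log₁₀(100 − 66) = 0.35213.
t = T_v·H_d²/c_v = 0.35213×4.7²/3.5 = 2.222 years.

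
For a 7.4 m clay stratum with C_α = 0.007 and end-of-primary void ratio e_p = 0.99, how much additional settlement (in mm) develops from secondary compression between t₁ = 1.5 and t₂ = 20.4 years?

Secondary compression: S_s = C_α·H/(1+e_p)·log₁₀(t₂/t₁)
S_s = 0.007×7.4/(1+0.99)×log₁₀(20.4/1.5)
    = 0.02603 × 1.134 = 0.02951 m

S_s ≈ 29.5 mm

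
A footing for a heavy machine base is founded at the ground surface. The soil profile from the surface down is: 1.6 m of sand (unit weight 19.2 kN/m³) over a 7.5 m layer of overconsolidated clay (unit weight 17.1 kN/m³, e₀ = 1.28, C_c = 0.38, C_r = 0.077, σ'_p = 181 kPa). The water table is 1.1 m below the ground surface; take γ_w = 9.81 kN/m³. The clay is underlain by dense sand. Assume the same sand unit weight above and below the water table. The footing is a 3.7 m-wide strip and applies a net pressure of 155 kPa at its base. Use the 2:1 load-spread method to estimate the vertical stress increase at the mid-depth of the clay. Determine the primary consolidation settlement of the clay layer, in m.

S_c ≈ 0.0863 m

Mid-depth of clay below the ground surface: z = 1.6 + 7.5/2 = 5.35 m.
Total vertical stress at mid-clay: σ_v = 19.2×1.6 + 17.1×3.75 = 94.845 kPa.
Pore pressure: u = 9.81×(5.35 − 1.1) = 41.693 kPa.
Initial effective stress: σ'_0 = σ_v − u = 94.845 − 41.693 = 53.152 kPa.
Stress increase at mid-clay by the 2:1 spreading method:
Δσ = qB/(B+z) = 155×3.7/(3.7+5.35) = 63.37 kPa
Final effective stress: σ'_f = 53.152 + 63.37 = 116.52 kPa.
σ'_f = 116.52 ≤ σ'_p = 181 kPa, so the clay remains overconsolidated and only the recompression index applies:
S_c = C_r·H/(1+e₀)·log₁₀(σ'_f/σ'_0) = 0.077×7.5/2.28×log₁₀(116.52/53.152)
    = 0.25329 × 0.34088 = 0.08634 m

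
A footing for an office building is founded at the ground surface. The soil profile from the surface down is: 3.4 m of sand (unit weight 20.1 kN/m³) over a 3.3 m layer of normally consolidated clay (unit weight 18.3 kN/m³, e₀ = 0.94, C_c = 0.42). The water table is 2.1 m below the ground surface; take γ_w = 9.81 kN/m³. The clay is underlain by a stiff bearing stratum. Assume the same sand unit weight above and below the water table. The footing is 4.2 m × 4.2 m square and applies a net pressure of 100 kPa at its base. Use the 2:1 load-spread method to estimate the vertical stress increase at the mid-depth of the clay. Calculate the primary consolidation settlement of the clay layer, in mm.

Mid-depth of clay below the ground surface: z = 3.4 + 3.3/2 = 5.05 m.
Total vertical stress at mid-clay: σ_v = 20.1×3.4 + 18.3×1.65 = 98.535 kPa.
Pore pressure: u = 9.81×(5.05 − 2.1) = 28.94 kPa.
Initial effective stress: σ'_0 = σ_v − u = 98.535 − 28.94 = 69.595 kPa.
Stress increase at mid-clay by the 2:1 spreading method:
Δσ = qBL/((B+z)(L+z)) = 100×4.2×4.2/((4.2+5.05)(4.2+5.05)) = 20.617 kPa
Final effective stress: σ'_f = σ'_0 + Δσ = 69.595 + 20.617 = 90.212 kPa.
Normally consolidated clay, so the full stress increment lies on the virgin compression line:
S_c = C_c·H/(1+e₀)·log₁₀(σ'_f/σ'_0) = 0.42×3.3/(1+0.94)×log₁₀(90.212/69.595)
    = 0.71443 × 0.11269 = 0.08051 m

S_c ≈ 80.5 mm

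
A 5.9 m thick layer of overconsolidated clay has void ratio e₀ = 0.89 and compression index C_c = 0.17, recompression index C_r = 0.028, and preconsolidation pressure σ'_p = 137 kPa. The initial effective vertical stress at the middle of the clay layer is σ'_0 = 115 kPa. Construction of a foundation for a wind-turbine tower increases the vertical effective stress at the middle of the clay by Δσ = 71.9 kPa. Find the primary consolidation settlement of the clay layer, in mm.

Final effective stress: σ'_f = 115 + 71.9 = 186.9 kPa.
σ'_f = 186.9 > σ'_p = 137 kPa, so the stress path crosses the preconsolidation pressure — recompression up to σ'_p, then virgin compression beyond:
S_c = H/(1+e₀)·[C_r·log₁₀(σ'_p/σ'_0) + C_c·log₁₀(σ'_f/σ'_p)]
    = 5.9/1.89 × [0.028×log₁₀(137/115) + 0.17×log₁₀(186.9/137)]
    = 3.1217 × [0.0021286 + 0.022931] = 0.07823 m

S_c ≈ 78.2 mm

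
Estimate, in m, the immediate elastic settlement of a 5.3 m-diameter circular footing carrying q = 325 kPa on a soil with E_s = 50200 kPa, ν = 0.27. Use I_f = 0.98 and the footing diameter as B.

Immediate (elastic) settlement: S_e = q·B·(1−ν²)/E_s · I_f.
S_e = 325 × 5.3 × (1 − 0.27²) / 50200 × 0.98
    = 325 × 5.3 × 0.9271 / 50200 × 0.98
    = 0.03118 m

S_e ≈ 0.0312 m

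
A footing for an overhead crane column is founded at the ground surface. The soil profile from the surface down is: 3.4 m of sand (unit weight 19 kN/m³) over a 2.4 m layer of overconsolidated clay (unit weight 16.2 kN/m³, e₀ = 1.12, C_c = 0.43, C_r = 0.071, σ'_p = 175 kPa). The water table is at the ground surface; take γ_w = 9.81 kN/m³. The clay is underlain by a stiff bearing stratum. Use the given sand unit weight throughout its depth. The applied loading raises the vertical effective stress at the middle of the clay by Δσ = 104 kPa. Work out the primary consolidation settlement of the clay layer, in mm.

S_c ≈ 45.4 mm

Mid-depth of clay below the ground surface: z = 3.4 + 2.4/2 = 4.6 m.
Total vertical stress at mid-clay: σ_v = 19×3.4 + 16.2×1.2 = 84.04 kPa.
Pore pressure: u = 9.81×(4.6 − 0) = 45.126 kPa.
Initial effective stress: σ'_0 = σ_v − u = 84.04 − 45.126 = 38.914 kPa.
Final effective stress: σ'_f = 38.914 + 104 = 142.91 kPa.
σ'_f = 142.91 ≤ σ'_p = 175 kPa, so the clay remains overconsolidated and only the recompression index applies:
S_c = C_r·H/(1+e₀)·log₁₀(σ'_f/σ'_0) = 0.071×2.4/2.12×log₁₀(142.91/38.914)
    = 0.080379 × 0.56496 = 0.04541 m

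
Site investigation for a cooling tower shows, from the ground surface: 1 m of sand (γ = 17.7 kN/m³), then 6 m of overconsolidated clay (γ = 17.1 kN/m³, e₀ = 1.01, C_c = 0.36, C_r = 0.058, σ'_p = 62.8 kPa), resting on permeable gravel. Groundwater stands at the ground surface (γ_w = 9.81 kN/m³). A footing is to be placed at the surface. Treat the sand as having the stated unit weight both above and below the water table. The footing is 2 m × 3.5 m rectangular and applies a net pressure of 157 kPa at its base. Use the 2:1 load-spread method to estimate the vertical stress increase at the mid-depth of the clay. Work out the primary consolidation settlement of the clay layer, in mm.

Mid-depth of clay below the ground surface: z = 1 + 6/2 = 4 m.
Total vertical stress at mid-clay: σ_v = 17.7×1 + 17.1×3 = 69 kPa.
Pore pressure: u = 9.81×(4 − 0) = 39.24 kPa.
Initial effective stress: σ'_0 = σ_v − u = 69 − 39.24 = 29.76 kPa.
Stress increase at mid-clay by the 2:1 spreading method:
Δσ = qBL/((B+z)(L+z)) = 157×2×3.5/((2+4)(3.5+4)) = 24.422 kPa
Final effective stress: σ'_f = 29.76 + 24.422 = 54.182 kPa.
σ'_f = 54.182 ≤ σ'_p = 62.8 kPa, so the clay remains overconsolidated and only the recompression index applies:
S_c = C_r·H/(1+e₀)·log₁₀(σ'_f/σ'_0) = 0.058×6/2.01×log₁₀(54.182/29.76)
    = 0.17314 × 0.26022 = 0.04505 m

S_c ≈ 45.1 mm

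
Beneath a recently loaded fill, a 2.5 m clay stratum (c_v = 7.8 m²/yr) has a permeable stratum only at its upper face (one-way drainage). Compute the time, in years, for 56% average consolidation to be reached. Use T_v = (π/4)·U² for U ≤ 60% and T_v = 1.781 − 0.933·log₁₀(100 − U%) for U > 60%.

t ≈ 0.197 years

Drainage path length: H_d = H = 2.5 m (single drainage).
U ≤ 60%: T_v = (π/4)·U² = (π/4)×0.56² = 0.2463.
t = T_v·H_d²/c_v = 0.2463×2.5²/7.8 = 0.1974 years.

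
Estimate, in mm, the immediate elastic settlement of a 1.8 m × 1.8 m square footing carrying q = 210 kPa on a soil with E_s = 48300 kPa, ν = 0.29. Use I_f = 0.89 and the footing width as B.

S_e ≈ 6.38 mm

Immediate (elastic) settlement: S_e = q·B·(1−ν²)/E_s · I_f.
S_e = 210 × 1.8 × (1 − 0.29²) / 48300 × 0.89
    = 210 × 1.8 × 0.9159 / 48300 × 0.89
    = 0.006379 m = 6.379 mm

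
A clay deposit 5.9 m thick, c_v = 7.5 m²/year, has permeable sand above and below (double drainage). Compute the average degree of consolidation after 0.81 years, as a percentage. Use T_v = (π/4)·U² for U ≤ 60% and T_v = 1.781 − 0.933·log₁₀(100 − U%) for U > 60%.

Drainage path length: H_d = H/2 = 2.95 m (double drainage).
T_v = c_v·t/H_d² = 7.5×0.81/2.95² = 0.69808.
T_v = 0.69808 corresponds to the U > 60% branch:
U = 1 − 10^((1.781 − T_v)/0.933)/100 = 0.8552

U ≈ 85.5 %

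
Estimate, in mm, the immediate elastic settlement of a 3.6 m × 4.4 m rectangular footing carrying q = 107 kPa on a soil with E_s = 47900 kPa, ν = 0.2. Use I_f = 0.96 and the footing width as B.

S_e ≈ 7.41 mm

Immediate (elastic) settlement: S_e = q·B·(1−ν²)/E_s · I_f.
S_e = 107 × 3.6 × (1 − 0.2²) / 47900 × 0.96
    = 107 × 3.6 × 0.96 / 47900 × 0.96
    = 0.007411 m = 7.411 mm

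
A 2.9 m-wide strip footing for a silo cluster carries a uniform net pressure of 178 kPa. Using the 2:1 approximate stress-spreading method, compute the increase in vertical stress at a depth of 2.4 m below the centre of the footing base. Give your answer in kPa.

Δσ_z ≈ 97.4 kPa

By the 2:1 method the load spreads at 1 horizontal : 2 vertical, so at depth z the loaded area has grown by z in each plan dimension:
Δσ = qB/(B+z) = 178×2.9/(2.9+2.4) = 97.396 kPa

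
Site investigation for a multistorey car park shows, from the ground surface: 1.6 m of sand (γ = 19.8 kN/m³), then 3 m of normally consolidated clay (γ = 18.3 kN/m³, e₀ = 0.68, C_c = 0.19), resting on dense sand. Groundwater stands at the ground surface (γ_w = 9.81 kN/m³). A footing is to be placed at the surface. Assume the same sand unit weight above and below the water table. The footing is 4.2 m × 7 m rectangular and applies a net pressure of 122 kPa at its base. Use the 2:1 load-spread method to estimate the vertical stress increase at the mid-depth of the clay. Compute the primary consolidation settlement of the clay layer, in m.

Mid-depth of clay below the ground surface: z = 1.6 + 3/2 = 3.1 m.
Total vertical stress at mid-clay: σ_v = 19.8×1.6 + 18.3×1.5 = 59.13 kPa.
Pore pressure: u = 9.81×(3.1 − 0) = 30.411 kPa.
Initial effective stress: σ'_0 = σ_v − u = 59.13 − 30.411 = 28.719 kPa.
Stress increase at mid-clay by the 2:1 spreading method:
Δσ = qBL/((B+z)(L+z)) = 122×4.2×7/((4.2+3.1)(7+3.1)) = 48.648 kPa
Final effective stress: σ'_f = σ'_0 + Δσ = 28.719 + 48.648 = 77.367 kPa.
Normally consolidated clay, so the full stress increment lies on the virgin compression line:
S_c = C_c·H/(1+e₀)·log₁₀(σ'_f/σ'_0) = 0.19×3/(1+0.68)×log₁₀(77.367/28.719)
    = 0.33929 × 0.43039 = 0.146 m

S_c ≈ 0.146 m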